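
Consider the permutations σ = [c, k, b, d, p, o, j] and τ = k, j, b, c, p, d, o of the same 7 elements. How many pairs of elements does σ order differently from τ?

Assign each item its position (1..7) in the first ordering, then rewrite the second ordering as that position sequence:
positions: c→1, k→2, b→3, d→4, p→5, o→6, j→7
second ordering as positions: [2, 7, 3, 1, 5, 4, 6]
Discordant pairs = inversions in this position sequence.
2: 1 → 1
7: 3, 1, 5, 4, 6 → 5
3: 1 → 1
1: 0
5: 4 → 1
4: 0
6: 0
Total: 1 + 5 + 1 + 0 + 1 + 0 + 0 = 8

8 discordant pairs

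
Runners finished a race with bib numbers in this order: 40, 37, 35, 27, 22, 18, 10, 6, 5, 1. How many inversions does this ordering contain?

There are 45 out-of-order pairs.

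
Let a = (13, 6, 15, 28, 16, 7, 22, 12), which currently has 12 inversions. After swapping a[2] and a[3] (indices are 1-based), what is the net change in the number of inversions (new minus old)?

Positions 2 and 3 hold 6 and 15; after swapping, the array is [13, 15, 6, 28, 16, 7, 22, 12].
Count, for each position, how many later elements it exceeds:
13 → 6, 7, 12 → 3
15 → 6, 7, 12 → 3
6 → none → 0
28 → 16, 7, 22, 12 → 4
16 → 7, 12 → 2
7 → none → 0
22 → 12 → 1
12 → none → 0
Sum: 3 + 3 + 0 + 4 + 2 + 0 + 1 + 0 = 13
Change: 13 − 12 = +1

+1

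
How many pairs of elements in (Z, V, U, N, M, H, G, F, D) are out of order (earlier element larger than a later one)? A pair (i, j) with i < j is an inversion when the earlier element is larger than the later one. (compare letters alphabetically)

Count, for each position, how many later elements it exceeds:
Z → V, U, N, M, H, G, F, D → 8
V → U, N, M, H, G, F, D → 7
U → N, M, H, G, F, D → 6
N → M, H, G, F, D → 5
M → H, G, F, D → 4
H → G, F, D → 3
G → F, D → 2
F → D → 1
D → none → 0
Sum: 8 + 7 + 6 + 5 + 4 + 3 + 2 + 1 + 0 = 36

36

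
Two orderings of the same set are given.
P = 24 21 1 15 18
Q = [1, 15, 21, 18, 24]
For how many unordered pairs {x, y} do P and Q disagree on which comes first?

Disagreeing pairs: 6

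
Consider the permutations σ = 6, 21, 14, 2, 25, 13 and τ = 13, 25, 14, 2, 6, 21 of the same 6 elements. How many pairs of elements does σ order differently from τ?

13

Assign each item its position (1..6) in the first ordering, then rewrite the second ordering as that position sequence:
positions: 6→1, 21→2, 14→3, 2→4, 25→5, 13→6
second ordering as positions: [6, 5, 3, 4, 1, 2]
Discordant pairs = inversions in this position sequence.
6: 5, 3, 4, 1, 2 → 5
5: 3, 4, 1, 2 → 4
3: 1, 2 → 2
4: 1, 2 → 2
1: 0
2: 0
Total: 5 + 4 + 2 + 2 + 0 + 0 = 13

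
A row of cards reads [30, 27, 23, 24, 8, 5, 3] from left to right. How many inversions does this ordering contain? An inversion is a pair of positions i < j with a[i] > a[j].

20

Count, for each position, how many later elements it exceeds:
30 → 27, 23, 24, 8, 5, 3 → 6
27 → 23, 24, 8, 5, 3 → 5
23 → 8, 5, 3 → 3
24 → 8, 5, 3 → 3
8 → 5, 3 → 2
5 → 3 → 1
3 → none → 0
Sum: 6 + 5 + 3 + 3 + 2 + 1 + 0 = 20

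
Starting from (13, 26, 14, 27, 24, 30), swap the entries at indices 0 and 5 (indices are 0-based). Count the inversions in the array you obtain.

Positions 0 and 5 hold 13 and 30; after swapping, the array is [30, 26, 14, 27, 24, 13].
Count, for each position, how many later elements it exceeds:
30 → 26, 14, 27, 24, 13 → 5
26 → 14, 24, 13 → 3
14 → 13 → 1
27 → 24, 13 → 2
24 → 13 → 1
13 → none → 0
Sum: 5 + 3 + 1 + 2 + 1 + 0 = 12

12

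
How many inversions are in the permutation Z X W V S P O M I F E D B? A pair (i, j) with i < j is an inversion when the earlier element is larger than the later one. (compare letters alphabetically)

For each element, count later entries that are smaller:
Z → X, W, V, S, P, O, M, I, F, E, D, B → 12
X → W, V, S, P, O, M, I, F, E, D, B → 11
W → V, S, P, O, M, I, F, E, D, B → 10
V → S, P, O, M, I, F, E, D, B → 9
S → P, O, M, I, F, E, D, B → 8
P → O, M, I, F, E, D, B → 7
O → M, I, F, E, D, B → 6
M → I, F, E, D, B → 5
I → F, E, D, B → 4
F → E, D, B → 3
E → D, B → 2
D → B → 1
B → none → 0
Sum: 12 + 11 + 10 + 9 + 8 + 7 + 6 + 5 + 4 + 3 + 2 + 1 + 0 = 78

78 inversions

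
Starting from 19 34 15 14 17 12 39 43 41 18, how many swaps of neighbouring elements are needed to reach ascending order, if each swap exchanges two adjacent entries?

18

Each adjacent swap fixes exactly one inversion, so the minimum swap count equals the number of inversions.
Count inversions — for each element, later elements that are smaller:
19: 15, 14, 17, 12, 18 → 5
34: 15, 14, 17, 12, 18 → 5
15: 14, 12 → 2
14: 12 → 1
17: 12 → 1
12: none → 0
39: 18 → 1
43: 41, 18 → 2
41: 18 → 1
18: none → 0
Total inversions: 5 + 5 + 2 + 1 + 1 + 0 + 1 + 2 + 1 + 0 = 18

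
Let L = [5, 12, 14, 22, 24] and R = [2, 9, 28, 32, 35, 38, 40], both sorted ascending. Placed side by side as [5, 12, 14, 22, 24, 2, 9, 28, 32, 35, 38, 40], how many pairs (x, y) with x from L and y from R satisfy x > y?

There are 9 split inversions.

Take each right-half value and tally the left-half values above it:
r = 2: 5, 12, 14, 22, 24 → 5
r = 9: 12, 14, 22, 24 → 4
r = 28: none → 0
r = 32: none → 0
r = 35: none → 0
r = 38: none → 0
r = 40: none → 0
Cross-inversions: 5 + 4 + 0 + 0 + 0 + 0 + 0 = 9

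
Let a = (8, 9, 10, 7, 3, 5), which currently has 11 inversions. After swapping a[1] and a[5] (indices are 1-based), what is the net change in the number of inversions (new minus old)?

-3

Positions 1 and 5 hold 8 and 3; after swapping, the array is [3, 9, 10, 7, 8, 5].
Count, for each position, how many later elements it exceeds:
3 → none → 0
9 → 7, 8, 5 → 3
10 → 7, 8, 5 → 3
7 → 5 → 1
8 → 5 → 1
5 → none → 0
Sum: 0 + 3 + 3 + 1 + 1 + 0 = 8
Change: 8 − 11 = -3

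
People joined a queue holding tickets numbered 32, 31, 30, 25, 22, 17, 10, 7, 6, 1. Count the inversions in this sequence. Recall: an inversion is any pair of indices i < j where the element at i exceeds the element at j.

For each element, count later entries that are smaller:
32: 9
31: 8
30: 7
25: 6
22: 5
17: 4
10: 3
7: 2
6: 1
1: 0
Sum: 9 + 8 + 7 + 6 + 5 + 4 + 3 + 2 + 1 + 0 = 45

45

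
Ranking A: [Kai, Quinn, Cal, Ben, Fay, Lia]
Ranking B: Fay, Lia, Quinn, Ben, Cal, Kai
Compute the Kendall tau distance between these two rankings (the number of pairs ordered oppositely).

Assign each item its position (1..6) in the first ordering, then rewrite the second ordering as that position sequence:
positions: Kai→1, Quinn→2, Cal→3, Ben→4, Fay→5, Lia→6
second ordering as positions: [5, 6, 2, 4, 3, 1]
Discordant pairs = inversions in this position sequence.
5: 2, 4, 3, 1 → 4
6: 2, 4, 3, 1 → 4
2: 1 → 1
4: 3, 1 → 2
3: 1 → 1
1: 0
Total: 4 + 4 + 1 + 2 + 1 + 0 = 12

There are 12 discordant pairs.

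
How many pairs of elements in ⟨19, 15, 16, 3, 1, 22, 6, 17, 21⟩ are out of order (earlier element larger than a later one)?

For each element, count later entries that are smaller:
19: 6
15: 3
16: 3
3: 1
1: 0
22: 3
6: 0
17: 0
21: 0
Sum: 6 + 3 + 3 + 1 + 0 + 3 + 0 + 0 + 0 = 16

16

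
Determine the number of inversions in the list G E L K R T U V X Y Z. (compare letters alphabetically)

Element-by-element contributions:
G → E → 1
E → none → 0
L → K → 1
K → none → 0
R → none → 0
T → none → 0
U → none → 0
V → none → 0
X → none → 0
Y → none → 0
Z → none → 0
Sum: 1 + 0 + 1 + 0 + 0 + 0 + 0 + 0 + 0 + 0 + 0 = 2

2 inversions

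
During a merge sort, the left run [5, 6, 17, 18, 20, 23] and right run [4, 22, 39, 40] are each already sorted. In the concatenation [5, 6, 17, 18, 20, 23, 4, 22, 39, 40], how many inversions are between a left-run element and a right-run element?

Split inversions: 7

For each element r of the right run, count left-run elements greater than r:
r = 4: 5, 6, 17, 18, 20, 23 → 6
r = 22: 23 → 1
r = 39: none → 0
r = 40: none → 0
Cross-inversions: 6 + 1 + 0 + 0 = 7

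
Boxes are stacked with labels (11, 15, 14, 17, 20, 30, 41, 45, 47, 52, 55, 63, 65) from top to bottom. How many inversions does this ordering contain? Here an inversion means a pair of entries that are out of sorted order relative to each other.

Element-by-element contributions:
11: 0
15: 1
14: 0
17: 0
20: 0
30: 0
41: 0
45: 0
47: 0
52: 0
55: 0
63: 0
65: 0
Sum: 0 + 1 + 0 + 0 + 0 + 0 + 0 + 0 + 0 + 0 + 0 + 0 + 0 = 1

Inversions: 1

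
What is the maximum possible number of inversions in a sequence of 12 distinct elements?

Inversions: 66

A reversed (strictly descending) arrangement makes every pair an inversion, giving C(12, 2) inversions.
C(12, 2) = 12·11/2 = 66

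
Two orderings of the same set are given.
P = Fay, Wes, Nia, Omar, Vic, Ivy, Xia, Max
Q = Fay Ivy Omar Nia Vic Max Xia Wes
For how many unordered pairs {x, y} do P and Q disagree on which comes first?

Assign each item its position (1..8) in the first ordering, then rewrite the second ordering as that position sequence:
positions: Fay→1, Wes→2, Nia→3, Omar→4, Vic→5, Ivy→6, Xia→7, Max→8
second ordering as positions: [1, 6, 4, 3, 5, 8, 7, 2]
Discordant pairs = inversions in this position sequence.
1: 0
6: 4, 3, 5, 2 → 4
4: 3, 2 → 2
3: 2 → 1
5: 2 → 1
8: 7, 2 → 2
7: 2 → 1
2: 0
Total: 0 + 4 + 2 + 1 + 1 + 2 + 1 + 0 = 11

11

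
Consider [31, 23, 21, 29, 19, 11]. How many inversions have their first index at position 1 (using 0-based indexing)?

3

The element at index 1 is 23.
Elements after it: 21, 29, 19, 11
Those smaller than 23: 21, 19, 11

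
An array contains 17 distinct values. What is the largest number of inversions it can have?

A reversed (strictly descending) arrangement makes every pair an inversion, giving C(17, 2) inversions.
C(17, 2) = 17·16/2 = 136

136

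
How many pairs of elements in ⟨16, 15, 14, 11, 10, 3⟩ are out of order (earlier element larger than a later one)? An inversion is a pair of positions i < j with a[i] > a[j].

Count, for each position, how many later elements it exceeds:
16 → 15, 14, 11, 10, 3 → 5
15 → 14, 11, 10, 3 → 4
14 → 11, 10, 3 → 3
11 → 10, 3 → 2
10 → 3 → 1
3 → none → 0
Sum: 5 + 4 + 3 + 2 + 1 + 0 = 15

Inversions: 15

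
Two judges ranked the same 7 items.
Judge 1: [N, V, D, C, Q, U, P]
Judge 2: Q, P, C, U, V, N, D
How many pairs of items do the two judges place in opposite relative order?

Discordant pairs: 16

Assign each item its position (1..7) in the first ordering, then rewrite the second ordering as that position sequence:
positions: N→1, V→2, D→3, C→4, Q→5, U→6, P→7
second ordering as positions: [5, 7, 4, 6, 2, 1, 3]
Discordant pairs = inversions in this position sequence.
5: 4, 2, 1, 3 → 4
7: 4, 6, 2, 1, 3 → 5
4: 2, 1, 3 → 3
6: 2, 1, 3 → 3
2: 1 → 1
1: 0
3: 0
Total: 4 + 5 + 3 + 3 + 1 + 0 + 0 = 16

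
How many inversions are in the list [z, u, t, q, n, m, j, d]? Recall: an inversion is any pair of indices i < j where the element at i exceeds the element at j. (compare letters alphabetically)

28

Element-by-element contributions:
z: 7
u: 6
t: 5
q: 4
n: 3
m: 2
j: 1
d: 0
Sum: 7 + 6 + 5 + 4 + 3 + 2 + 1 + 0 = 28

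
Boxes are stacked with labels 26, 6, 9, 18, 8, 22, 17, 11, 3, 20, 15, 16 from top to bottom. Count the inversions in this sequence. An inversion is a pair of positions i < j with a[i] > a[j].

There are 34 out-of-order pairs.

Element-by-element contributions:
26 → 6, 9, 18, 8, 22, 17, 11, 3, 20, 15, 16 → 11
6 → 3 → 1
9 → 8, 3 → 2
18 → 8, 17, 11, 3, 15, 16 → 6
8 → 3 → 1
22 → 17, 11, 3, 20, 15, 16 → 6
17 → 11, 3, 15, 16 → 4
11 → 3 → 1
3 → none → 0
20 → 15, 16 → 2
15 → none → 0
16 → none → 0
Sum: 11 + 1 + 2 + 6 + 1 + 6 + 4 + 1 + 0 + 2 + 0 + 0 = 34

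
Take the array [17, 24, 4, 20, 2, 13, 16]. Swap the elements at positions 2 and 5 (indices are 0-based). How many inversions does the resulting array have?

14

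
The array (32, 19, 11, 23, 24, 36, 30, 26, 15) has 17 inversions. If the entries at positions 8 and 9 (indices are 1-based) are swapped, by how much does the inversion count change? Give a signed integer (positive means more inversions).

-1

Positions 8 and 9 hold 26 and 15; after swapping, the array is [32, 19, 11, 23, 24, 36, 30, 15, 26].
Sweep left to right; for each value list the smaller values that follow it:
32 → 19, 11, 23, 24, 30, 15, 26 → 7
19 → 11, 15 → 2
11 → none → 0
23 → 15 → 1
24 → 15 → 1
36 → 30, 15, 26 → 3
30 → 15, 26 → 2
15 → none → 0
26 → none → 0
Sum: 7 + 2 + 0 + 1 + 1 + 3 + 2 + 0 + 0 = 16
Change: 16 − 17 = -1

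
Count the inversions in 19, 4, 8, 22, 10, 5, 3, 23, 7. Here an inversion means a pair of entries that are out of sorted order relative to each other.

19

Element-by-element contributions:
19: 6
4: 1
8: 3
22: 4
10: 3
5: 1
3: 0
23: 1
7: 0
Sum: 6 + 1 + 3 + 4 + 3 + 1 + 0 + 1 + 0 = 19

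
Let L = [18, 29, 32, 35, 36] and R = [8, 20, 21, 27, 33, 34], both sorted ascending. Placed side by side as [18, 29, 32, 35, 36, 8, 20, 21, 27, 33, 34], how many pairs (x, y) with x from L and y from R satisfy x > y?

There are 21 cross-inversions.

Count, for every r in R, how many entries of L exceed r:
r = 8: 18, 29, 32, 35, 36 → 5
r = 20: 29, 32, 35, 36 → 4
r = 21: 29, 32, 35, 36 → 4
r = 27: 29, 32, 35, 36 → 4
r = 33: 35, 36 → 2
r = 34: 35, 36 → 2
Cross-inversions: 5 + 4 + 4 + 4 + 2 + 2 = 21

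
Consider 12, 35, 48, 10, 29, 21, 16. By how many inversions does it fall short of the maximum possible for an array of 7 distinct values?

9 inversions short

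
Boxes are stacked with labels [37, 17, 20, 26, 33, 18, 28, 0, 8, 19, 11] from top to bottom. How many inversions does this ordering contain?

37

Element-by-element contributions:
37 → 17, 20, 26, 33, 18, 28, 0, 8, 19, 11 → 10
17 → 0, 8, 11 → 3
20 → 18, 0, 8, 19, 11 → 5
26 → 18, 0, 8, 19, 11 → 5
33 → 18, 28, 0, 8, 19, 11 → 6
18 → 0, 8, 11 → 3
28 → 0, 8, 19, 11 → 4
0 → none → 0
8 → none → 0
19 → 11 → 1
11 → none → 0
Sum: 10 + 3 + 5 + 5 + 6 + 3 + 4 + 0 + 0 + 1 + 0 = 37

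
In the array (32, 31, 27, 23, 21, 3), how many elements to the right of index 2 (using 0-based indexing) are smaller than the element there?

The element at index 2 is 27.
Elements after it: 23, 21, 3
Those smaller than 27: 23, 21, 3

3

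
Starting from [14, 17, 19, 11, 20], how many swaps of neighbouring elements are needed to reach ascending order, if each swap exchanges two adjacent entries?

Minimum adjacent swaps = number of inversions (each swap of adjacent out-of-order elements removes one inversion and no swap can remove more).
Count inversions — for each element, later elements that are smaller:
14: 11 → 1
17: 11 → 1
19: 11 → 1
11: none → 0
20: none → 0
Total inversions: 1 + 1 + 1 + 0 + 0 = 3

3 swaps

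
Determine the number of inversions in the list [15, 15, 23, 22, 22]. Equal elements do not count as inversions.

2

For each element, count later entries that are smaller:
15 → none → 0
15 → none → 0
23 → 22, 22 → 2
22 → none → 0
22 → none → 0
Sum: 0 + 0 + 2 + 0 + 0 = 2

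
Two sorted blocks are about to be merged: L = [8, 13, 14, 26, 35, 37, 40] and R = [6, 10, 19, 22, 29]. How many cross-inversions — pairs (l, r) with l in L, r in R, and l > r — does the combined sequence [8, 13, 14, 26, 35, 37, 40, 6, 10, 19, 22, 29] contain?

There are 24 split inversions.

Take each right-half value and tally the left-half values above it:
r = 6: 8, 13, 14, 26, 35, 37, 40 → 7
r = 10: 13, 14, 26, 35, 37, 40 → 6
r = 19: 26, 35, 37, 40 → 4
r = 22: 26, 35, 37, 40 → 4
r = 29: 35, 37, 40 → 3
Cross-inversions: 7 + 6 + 4 + 4 + 3 = 24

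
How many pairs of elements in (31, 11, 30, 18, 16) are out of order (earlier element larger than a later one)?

For each element, count later entries that are smaller:
31 → 11, 30, 18, 16 → 4
11 → none → 0
30 → 18, 16 → 2
18 → 16 → 1
16 → none → 0
Sum: 4 + 0 + 2 + 1 + 0 = 7

Inversions: 7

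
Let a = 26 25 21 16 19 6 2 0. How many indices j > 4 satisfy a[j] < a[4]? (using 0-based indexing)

The element at index 4 is 19.
Elements after it: 6, 2, 0
Those smaller than 19: 6, 2, 0

3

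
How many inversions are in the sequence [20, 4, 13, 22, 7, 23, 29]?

Element-by-element contributions:
20 → 4, 13, 7 → 3
4 → none → 0
13 → 7 → 1
22 → 7 → 1
7 → none → 0
23 → none → 0
29 → none → 0
Sum: 3 + 0 + 1 + 1 + 0 + 0 + 0 = 5

5 inversions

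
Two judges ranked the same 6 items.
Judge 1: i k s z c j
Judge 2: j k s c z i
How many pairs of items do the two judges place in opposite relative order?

Assign each item its position (1..6) in the first ordering, then rewrite the second ordering as that position sequence:
positions: i→1, k→2, s→3, z→4, c→5, j→6
second ordering as positions: [6, 2, 3, 5, 4, 1]
Discordant pairs = inversions in this position sequence.
6: 2, 3, 5, 4, 1 → 5
2: 1 → 1
3: 1 → 1
5: 4, 1 → 2
4: 1 → 1
1: 0
Total: 5 + 1 + 1 + 2 + 1 + 0 = 10

10 discordant pairs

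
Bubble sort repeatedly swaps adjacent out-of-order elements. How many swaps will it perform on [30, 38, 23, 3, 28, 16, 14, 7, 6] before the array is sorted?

29 swaps

Each adjacent swap fixes exactly one inversion, so the minimum swap count equals the number of inversions.
Count inversions — for each element, later elements that are smaller:
30: 23, 3, 28, 16, 14, 7, 6 → 7
38: 23, 3, 28, 16, 14, 7, 6 → 7
23: 3, 16, 14, 7, 6 → 5
3: none → 0
28: 16, 14, 7, 6 → 4
16: 14, 7, 6 → 3
14: 7, 6 → 2
7: 6 → 1
6: none → 0
Total inversions: 7 + 7 + 5 + 0 + 4 + 3 + 2 + 1 + 0 = 29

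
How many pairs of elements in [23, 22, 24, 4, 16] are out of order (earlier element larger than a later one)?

7 out-of-order pairs

For each element, count later entries that are smaller:
23 → 22, 4, 16 → 3
22 → 4, 16 → 2
24 → 4, 16 → 2
4 → none → 0
16 → none → 0
Sum: 3 + 2 + 2 + 0 + 0 = 7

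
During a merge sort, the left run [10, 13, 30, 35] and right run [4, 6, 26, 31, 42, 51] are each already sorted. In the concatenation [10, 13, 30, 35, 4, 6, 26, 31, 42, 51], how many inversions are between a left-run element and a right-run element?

11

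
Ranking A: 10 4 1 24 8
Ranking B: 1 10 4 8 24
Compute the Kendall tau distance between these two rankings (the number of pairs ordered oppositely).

Assign each item its position (1..5) in the first ordering, then rewrite the second ordering as that position sequence:
positions: 10→1, 4→2, 1→3, 24→4, 8→5
second ordering as positions: [3, 1, 2, 5, 4]
Discordant pairs = inversions in this position sequence.
3: 1, 2 → 2
1: 0
2: 0
5: 4 → 1
4: 0
Total: 2 + 0 + 0 + 1 + 0 = 3

3 discordant pairs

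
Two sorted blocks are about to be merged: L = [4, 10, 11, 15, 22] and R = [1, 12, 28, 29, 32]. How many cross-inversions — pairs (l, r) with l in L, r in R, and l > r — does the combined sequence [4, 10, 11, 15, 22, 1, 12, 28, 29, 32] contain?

7

Count, for every r in R, how many entries of L exceed r:
r = 1: 4, 10, 11, 15, 22 → 5
r = 12: 15, 22 → 2
r = 28: none → 0
r = 29: none → 0
r = 32: none → 0
Cross-inversions: 5 + 2 + 0 + 0 + 0 = 7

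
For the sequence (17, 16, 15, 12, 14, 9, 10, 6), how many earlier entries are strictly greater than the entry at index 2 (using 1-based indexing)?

1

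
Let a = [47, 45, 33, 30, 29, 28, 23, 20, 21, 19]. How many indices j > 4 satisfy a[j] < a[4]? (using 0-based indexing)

The element at index 4 is 29.
Elements after it: 28, 23, 20, 21, 19
Those smaller than 29: 28, 23, 20, 21, 19

5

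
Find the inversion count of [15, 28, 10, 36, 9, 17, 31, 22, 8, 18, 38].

Element-by-element contributions:
15 → 10, 9, 8 → 3
28 → 10, 9, 17, 22, 8, 18 → 6
10 → 9, 8 → 2
36 → 9, 17, 31, 22, 8, 18 → 6
9 → 8 → 1
17 → 8 → 1
31 → 22, 8, 18 → 3
22 → 8, 18 → 2
8 → none → 0
18 → none → 0
38 → none → 0
Sum: 3 + 6 + 2 + 6 + 1 + 1 + 3 + 2 + 0 + 0 + 0 = 24

24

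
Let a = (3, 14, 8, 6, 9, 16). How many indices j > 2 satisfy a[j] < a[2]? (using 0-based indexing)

1

The element at index 2 is 8.
Elements after it: 6, 9, 16
Those smaller than 8: 6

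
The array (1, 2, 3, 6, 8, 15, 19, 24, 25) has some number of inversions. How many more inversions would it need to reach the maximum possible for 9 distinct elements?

36

Maximum inversions for 9 distinct elements is C(9, 2) = 9·8/2 = 36.
Current inversions — for each element, count later smaller elements:
1: 0
2: 0
3: 0
6: 0
8: 0
15: 0
19: 0
24: 0
25: 0
Current total: 0 + 0 + 0 + 0 + 0 + 0 + 0 + 0 + 0 = 0
Shortfall: 36 − 0 = 36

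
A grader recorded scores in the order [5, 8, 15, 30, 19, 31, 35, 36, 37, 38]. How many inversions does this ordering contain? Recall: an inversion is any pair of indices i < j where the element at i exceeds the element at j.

Sweep left to right; for each value list the smaller values that follow it:
5 → none → 0
8 → none → 0
15 → none → 0
30 → 19 → 1
19 → none → 0
31 → none → 0
35 → none → 0
36 → none → 0
37 → none → 0
38 → none → 0
Sum: 0 + 0 + 0 + 1 + 0 + 0 + 0 + 0 + 0 + 0 = 1

1 inversion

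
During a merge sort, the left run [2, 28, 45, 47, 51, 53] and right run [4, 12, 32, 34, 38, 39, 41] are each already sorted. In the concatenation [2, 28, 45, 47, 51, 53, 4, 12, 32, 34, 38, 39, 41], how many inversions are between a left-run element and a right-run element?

Take each right-half value and tally the left-half values above it:
r = 4: 28, 45, 47, 51, 53 → 5
r = 12: 28, 45, 47, 51, 53 → 5
r = 32: 45, 47, 51, 53 → 4
r = 34: 45, 47, 51, 53 → 4
r = 38: 45, 47, 51, 53 → 4
r = 39: 45, 47, 51, 53 → 4
r = 41: 45, 47, 51, 53 → 4
Cross-inversions: 5 + 5 + 4 + 4 + 4 + 4 + 4 = 30

Cross-inversions: 30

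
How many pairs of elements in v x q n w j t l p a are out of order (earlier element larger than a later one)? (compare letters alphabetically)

Inversions: 34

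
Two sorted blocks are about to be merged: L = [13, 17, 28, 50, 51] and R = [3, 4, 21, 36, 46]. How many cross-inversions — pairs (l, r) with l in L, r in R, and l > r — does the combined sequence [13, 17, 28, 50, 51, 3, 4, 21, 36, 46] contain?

Take each right-half value and tally the left-half values above it:
r = 3: 13, 17, 28, 50, 51 → 5
r = 4: 13, 17, 28, 50, 51 → 5
r = 21: 28, 50, 51 → 3
r = 36: 50, 51 → 2
r = 46: 50, 51 → 2
Cross-inversions: 5 + 5 + 3 + 2 + 2 = 17

17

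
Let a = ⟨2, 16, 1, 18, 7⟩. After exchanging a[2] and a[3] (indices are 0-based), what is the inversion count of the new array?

5 inversions

Positions 2 and 3 hold 1 and 18; after swapping, the array is [2, 16, 18, 1, 7].
Element-by-element contributions:
2: 1
16: 2
18: 2
1: 0
7: 0
Sum: 1 + 2 + 2 + 0 + 0 = 5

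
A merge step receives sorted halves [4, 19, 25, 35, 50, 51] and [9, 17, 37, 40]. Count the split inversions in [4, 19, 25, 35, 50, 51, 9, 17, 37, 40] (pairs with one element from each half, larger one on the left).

Count, for every r in R, how many entries of L exceed r:
r = 9: 19, 25, 35, 50, 51 → 5
r = 17: 19, 25, 35, 50, 51 → 5
r = 37: 50, 51 → 2
r = 40: 50, 51 → 2
Cross-inversions: 5 + 5 + 2 + 2 = 14

14 split inversions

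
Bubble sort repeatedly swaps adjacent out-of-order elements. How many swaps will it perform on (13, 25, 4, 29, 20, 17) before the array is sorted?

7

Each adjacent swap fixes exactly one inversion, so the minimum swap count equals the number of inversions.
Count inversions — for each element, later elements that are smaller:
13: 4 → 1
25: 4, 20, 17 → 3
4: none → 0
29: 20, 17 → 2
20: 17 → 1
17: none → 0
Total inversions: 1 + 3 + 0 + 2 + 1 + 0 = 7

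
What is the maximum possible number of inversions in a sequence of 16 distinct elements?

120

The maximum occurs when the array is in strictly decreasing order: every one of the C(16, 2) pairs is inverted.
C(16, 2) = 16·15/2 = 120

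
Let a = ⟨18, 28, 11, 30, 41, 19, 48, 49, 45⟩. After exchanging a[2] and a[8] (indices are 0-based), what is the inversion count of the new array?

Positions 2 and 8 hold 11 and 45; after swapping, the array is [18, 28, 45, 30, 41, 19, 48, 49, 11].
Element-by-element contributions:
18 → 11 → 1
28 → 19, 11 → 2
45 → 30, 41, 19, 11 → 4
30 → 19, 11 → 2
41 → 19, 11 → 2
19 → 11 → 1
48 → 11 → 1
49 → 11 → 1
11 → none → 0
Sum: 1 + 2 + 4 + 2 + 2 + 1 + 1 + 1 + 0 = 14

14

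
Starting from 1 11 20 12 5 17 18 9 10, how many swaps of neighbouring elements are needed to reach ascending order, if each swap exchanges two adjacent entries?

There are 16 swaps.

Each adjacent swap fixes exactly one inversion, so the minimum swap count equals the number of inversions.
Count inversions — for each element, later elements that are smaller:
1: none → 0
11: 5, 9, 10 → 3
20: 12, 5, 17, 18, 9, 10 → 6
12: 5, 9, 10 → 3
5: none → 0
17: 9, 10 → 2
18: 9, 10 → 2
9: none → 0
10: none → 0
Total inversions: 0 + 3 + 6 + 3 + 0 + 2 + 2 + 0 + 0 = 16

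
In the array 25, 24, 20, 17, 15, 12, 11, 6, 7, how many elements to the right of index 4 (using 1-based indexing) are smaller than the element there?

5

The element at index 4 is 17.
Elements after it: 15, 12, 11, 6, 7
Those smaller than 17: 15, 12, 11, 6, 7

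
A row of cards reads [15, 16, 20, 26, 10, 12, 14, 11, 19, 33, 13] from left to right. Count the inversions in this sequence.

Count, for each position, how many later elements it exceeds:
15 → 10, 12, 14, 11, 13 → 5
16 → 10, 12, 14, 11, 13 → 5
20 → 10, 12, 14, 11, 19, 13 → 6
26 → 10, 12, 14, 11, 19, 13 → 6
10 → none → 0
12 → 11 → 1
14 → 11, 13 → 2
11 → none → 0
19 → 13 → 1
33 → 13 → 1
13 → none → 0
Sum: 5 + 5 + 6 + 6 + 0 + 1 + 2 + 0 + 1 + 1 + 0 = 27

There are 27 inversions.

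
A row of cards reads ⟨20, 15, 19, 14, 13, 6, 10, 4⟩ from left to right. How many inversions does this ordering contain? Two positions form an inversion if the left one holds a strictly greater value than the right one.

For each element, count later entries that are smaller:
20: 7
15: 5
19: 5
14: 4
13: 3
6: 1
10: 1
4: 0
Sum: 7 + 5 + 5 + 4 + 3 + 1 + 1 + 0 = 26

26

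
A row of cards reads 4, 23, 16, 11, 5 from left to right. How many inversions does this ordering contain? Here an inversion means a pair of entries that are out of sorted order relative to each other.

6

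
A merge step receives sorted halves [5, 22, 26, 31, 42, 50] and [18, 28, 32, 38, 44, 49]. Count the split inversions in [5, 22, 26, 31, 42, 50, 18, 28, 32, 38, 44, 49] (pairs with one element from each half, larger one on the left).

14

For each element r of the right run, count left-run elements greater than r:
r = 18: 22, 26, 31, 42, 50 → 5
r = 28: 31, 42, 50 → 3
r = 32: 42, 50 → 2
r = 38: 42, 50 → 2
r = 44: 50 → 1
r = 49: 50 → 1
Cross-inversions: 5 + 3 + 2 + 2 + 1 + 1 = 14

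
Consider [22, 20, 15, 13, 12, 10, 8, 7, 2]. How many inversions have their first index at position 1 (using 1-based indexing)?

The element at index 1 is 22.
Elements after it: 20, 15, 13, 12, 10, 8, 7, 2
Those smaller than 22: 20, 15, 13, 12, 10, 8, 7, 2

8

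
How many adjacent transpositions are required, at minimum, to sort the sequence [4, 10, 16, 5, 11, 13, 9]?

8

The minimum number of adjacent swaps to sort an array equals its inversion count, since every such swap removes exactly one inversion.
Count inversions — for each element, later elements that are smaller:
4: none → 0
10: 5, 9 → 2
16: 5, 11, 13, 9 → 4
5: none → 0
11: 9 → 1
13: 9 → 1
9: none → 0
Total inversions: 0 + 2 + 4 + 0 + 1 + 1 + 0 = 8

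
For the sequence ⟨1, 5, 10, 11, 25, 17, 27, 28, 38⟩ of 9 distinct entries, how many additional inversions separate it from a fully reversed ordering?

35

Maximum inversions for 9 distinct elements is C(9, 2) = 9·8/2 = 36.
Current inversions — for each element, count later smaller elements:
1: 0
5: 0
10: 0
11: 0
25: 1
17: 0
27: 0
28: 0
38: 0
Current total: 0 + 0 + 0 + 0 + 1 + 0 + 0 + 0 + 0 = 1
Shortfall: 36 − 1 = 35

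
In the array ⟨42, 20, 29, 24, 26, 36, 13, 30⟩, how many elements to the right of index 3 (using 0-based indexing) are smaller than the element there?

1 such element

The element at index 3 is 24.
Elements after it: 26, 36, 13, 30
Those smaller than 24: 13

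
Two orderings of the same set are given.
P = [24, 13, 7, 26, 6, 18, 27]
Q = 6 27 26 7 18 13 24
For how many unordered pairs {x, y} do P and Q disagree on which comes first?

17 disagreeing pairs

Assign each item its position (1..7) in the first ordering, then rewrite the second ordering as that position sequence:
positions: 24→1, 13→2, 7→3, 26→4, 6→5, 18→6, 27→7
second ordering as positions: [5, 7, 4, 3, 6, 2, 1]
Discordant pairs = inversions in this position sequence.
5: 4, 3, 2, 1 → 4
7: 4, 3, 6, 2, 1 → 5
4: 3, 2, 1 → 3
3: 2, 1 → 2
6: 2, 1 → 2
2: 1 → 1
1: 0
Total: 4 + 5 + 3 + 2 + 2 + 1 + 0 = 17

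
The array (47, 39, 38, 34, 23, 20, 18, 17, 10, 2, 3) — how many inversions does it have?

54 inversions

Sweep left to right; for each value list the smaller values that follow it:
47: 10
39: 9
38: 8
34: 7
23: 6
20: 5
18: 4
17: 3
10: 2
2: 0
3: 0
Sum: 10 + 9 + 8 + 7 + 6 + 5 + 4 + 3 + 2 + 0 + 0 = 54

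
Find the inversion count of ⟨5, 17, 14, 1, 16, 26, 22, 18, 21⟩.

10 out-of-order pairs

For each element, count later entries that are smaller:
5 → 1 → 1
17 → 14, 1, 16 → 3
14 → 1 → 1
1 → none → 0
16 → none → 0
26 → 22, 18, 21 → 3
22 → 18, 21 → 2
18 → none → 0
21 → none → 0
Sum: 1 + 3 + 1 + 0 + 0 + 3 + 2 + 0 + 0 = 10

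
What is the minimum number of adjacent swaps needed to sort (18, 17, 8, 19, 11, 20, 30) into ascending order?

There are 6 swaps.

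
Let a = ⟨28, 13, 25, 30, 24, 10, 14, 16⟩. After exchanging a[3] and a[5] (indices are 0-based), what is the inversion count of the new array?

15

Positions 3 and 5 hold 30 and 10; after swapping, the array is [28, 13, 25, 10, 24, 30, 14, 16].
Element-by-element contributions:
28: 6
13: 1
25: 4
10: 0
24: 2
30: 2
14: 0
16: 0
Sum: 6 + 1 + 4 + 0 + 2 + 2 + 0 + 0 = 15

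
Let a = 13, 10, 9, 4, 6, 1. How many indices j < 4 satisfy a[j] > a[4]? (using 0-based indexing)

The element at index 4 is 6.
Elements before it: 13, 10, 9, 4
Those larger than 6: 13, 10, 9

3 such elements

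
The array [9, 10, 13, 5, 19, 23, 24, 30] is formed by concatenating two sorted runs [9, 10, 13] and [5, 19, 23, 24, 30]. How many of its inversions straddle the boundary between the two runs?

3

For each element r of the right run, count left-run elements greater than r:
r = 5: 9, 10, 13 → 3
r = 19: none → 0
r = 23: none → 0
r = 24: none → 0
r = 30: none → 0
Cross-inversions: 3 + 0 + 0 + 0 + 0 = 3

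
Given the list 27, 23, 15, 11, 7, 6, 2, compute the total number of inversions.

Count, for each position, how many later elements it exceeds:
27 → 23, 15, 11, 7, 6, 2 → 6
23 → 15, 11, 7, 6, 2 → 5
15 → 11, 7, 6, 2 → 4
11 → 7, 6, 2 → 3
7 → 6, 2 → 2
6 → 2 → 1
2 → none → 0
Sum: 6 + 5 + 4 + 3 + 2 + 1 + 0 = 21

21 inversions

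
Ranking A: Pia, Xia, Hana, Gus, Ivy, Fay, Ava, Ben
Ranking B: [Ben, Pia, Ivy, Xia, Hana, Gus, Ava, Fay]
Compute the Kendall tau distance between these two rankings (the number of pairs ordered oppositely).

There are 11 discordant pairs.

Assign each item its position (1..8) in the first ordering, then rewrite the second ordering as that position sequence:
positions: Pia→1, Xia→2, Hana→3, Gus→4, Ivy→5, Fay→6, Ava→7, Ben→8
second ordering as positions: [8, 1, 5, 2, 3, 4, 7, 6]
Discordant pairs = inversions in this position sequence.
8: 1, 5, 2, 3, 4, 7, 6 → 7
1: 0
5: 2, 3, 4 → 3
2: 0
3: 0
4: 0
7: 6 → 1
6: 0
Total: 7 + 0 + 3 + 0 + 0 + 0 + 1 + 0 = 11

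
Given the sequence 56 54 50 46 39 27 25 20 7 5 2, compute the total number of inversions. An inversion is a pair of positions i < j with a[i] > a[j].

55

Sweep left to right; for each value list the smaller values that follow it:
56 → 54, 50, 46, 39, 27, 25, 20, 7, 5, 2 → 10
54 → 50, 46, 39, 27, 25, 20, 7, 5, 2 → 9
50 → 46, 39, 27, 25, 20, 7, 5, 2 → 8
46 → 39, 27, 25, 20, 7, 5, 2 → 7
39 → 27, 25, 20, 7, 5, 2 → 6
27 → 25, 20, 7, 5, 2 → 5
25 → 20, 7, 5, 2 → 4
20 → 7, 5, 2 → 3
7 → 5, 2 → 2
5 → 2 → 1
2 → none → 0
Sum: 10 + 9 + 8 + 7 + 6 + 5 + 4 + 3 + 2 + 1 + 0 = 55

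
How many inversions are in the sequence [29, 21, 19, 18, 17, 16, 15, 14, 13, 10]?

45

Count, for each position, how many later elements it exceeds:
29 → 21, 19, 18, 17, 16, 15, 14, 13, 10 → 9
21 → 19, 18, 17, 16, 15, 14, 13, 10 → 8
19 → 18, 17, 16, 15, 14, 13, 10 → 7
18 → 17, 16, 15, 14, 13, 10 → 6
17 → 16, 15, 14, 13, 10 → 5
16 → 15, 14, 13, 10 → 4
15 → 14, 13, 10 → 3
14 → 13, 10 → 2
13 → 10 → 1
10 → none → 0
Sum: 9 + 8 + 7 + 6 + 5 + 4 + 3 + 2 + 1 + 0 = 45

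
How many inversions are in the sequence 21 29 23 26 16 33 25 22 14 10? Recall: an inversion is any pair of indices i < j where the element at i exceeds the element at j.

Inversions: 31

Element-by-element contributions:
21 → 16, 14, 10 → 3
29 → 23, 26, 16, 25, 22, 14, 10 → 7
23 → 16, 22, 14, 10 → 4
26 → 16, 25, 22, 14, 10 → 5
16 → 14, 10 → 2
33 → 25, 22, 14, 10 → 4
25 → 22, 14, 10 → 3
22 → 14, 10 → 2
14 → 10 → 1
10 → none → 0
Sum: 3 + 7 + 4 + 5 + 2 + 4 + 3 + 2 + 1 + 0 = 31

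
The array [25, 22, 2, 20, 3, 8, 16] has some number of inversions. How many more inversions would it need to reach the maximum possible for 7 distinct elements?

7

Maximum inversions for 7 distinct elements is C(7, 2) = 7·6/2 = 21.
Current inversions — for each element, count later smaller elements:
25: 6
22: 5
2: 0
20: 3
3: 0
8: 0
16: 0
Current total: 6 + 5 + 0 + 3 + 0 + 0 + 0 = 14
Shortfall: 21 − 14 = 7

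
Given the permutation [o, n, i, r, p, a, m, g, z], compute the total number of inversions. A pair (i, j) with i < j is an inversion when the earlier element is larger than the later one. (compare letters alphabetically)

There are 19 out-of-order pairs.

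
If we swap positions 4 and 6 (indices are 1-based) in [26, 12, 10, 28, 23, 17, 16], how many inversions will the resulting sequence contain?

9

Positions 4 and 6 hold 28 and 17; after swapping, the array is [26, 12, 10, 17, 23, 28, 16].
Element-by-element contributions:
26 → 12, 10, 17, 23, 16 → 5
12 → 10 → 1
10 → none → 0
17 → 16 → 1
23 → 16 → 1
28 → 16 → 1
16 → none → 0
Sum: 5 + 1 + 0 + 1 + 1 + 1 + 0 = 9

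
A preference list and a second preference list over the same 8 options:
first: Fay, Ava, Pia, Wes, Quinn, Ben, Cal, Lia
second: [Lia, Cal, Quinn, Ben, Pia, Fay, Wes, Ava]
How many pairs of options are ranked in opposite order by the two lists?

24

Assign each item its position (1..8) in the first ordering, then rewrite the second ordering as that position sequence:
positions: Fay→1, Ava→2, Pia→3, Wes→4, Quinn→5, Ben→6, Cal→7, Lia→8
second ordering as positions: [8, 7, 5, 6, 3, 1, 4, 2]
Discordant pairs = inversions in this position sequence.
8: 7, 5, 6, 3, 1, 4, 2 → 7
7: 5, 6, 3, 1, 4, 2 → 6
5: 3, 1, 4, 2 → 4
6: 3, 1, 4, 2 → 4
3: 1, 2 → 2
1: 0
4: 2 → 1
2: 0
Total: 7 + 6 + 4 + 4 + 2 + 0 + 1 + 0 = 24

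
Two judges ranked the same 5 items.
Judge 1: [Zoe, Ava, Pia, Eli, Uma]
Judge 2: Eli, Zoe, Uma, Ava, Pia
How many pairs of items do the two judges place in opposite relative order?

There are 5 discordant pairs.

Assign each item its position (1..5) in the first ordering, then rewrite the second ordering as that position sequence:
positions: Zoe→1, Ava→2, Pia→3, Eli→4, Uma→5
second ordering as positions: [4, 1, 5, 2, 3]
Discordant pairs = inversions in this position sequence.
4: 1, 2, 3 → 3
1: 0
5: 2, 3 → 2
2: 0
3: 0
Total: 3 + 0 + 2 + 0 + 0 = 5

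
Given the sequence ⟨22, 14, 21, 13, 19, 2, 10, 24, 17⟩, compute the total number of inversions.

Inversions: 21

Count, for each position, how many later elements it exceeds:
22: 7
14: 3
21: 5
13: 2
19: 3
2: 0
10: 0
24: 1
17: 0
Sum: 7 + 3 + 5 + 2 + 3 + 0 + 0 + 1 + 0 = 21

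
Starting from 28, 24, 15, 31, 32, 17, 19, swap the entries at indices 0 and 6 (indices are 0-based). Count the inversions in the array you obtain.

8 inversions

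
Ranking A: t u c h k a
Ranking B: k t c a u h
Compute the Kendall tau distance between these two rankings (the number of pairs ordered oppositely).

Assign each item its position (1..6) in the first ordering, then rewrite the second ordering as that position sequence:
positions: t→1, u→2, c→3, h→4, k→5, a→6
second ordering as positions: [5, 1, 3, 6, 2, 4]
Discordant pairs = inversions in this position sequence.
5: 1, 3, 2, 4 → 4
1: 0
3: 2 → 1
6: 2, 4 → 2
2: 0
4: 0
Total: 4 + 0 + 1 + 2 + 0 + 0 = 7

7 discordant pairs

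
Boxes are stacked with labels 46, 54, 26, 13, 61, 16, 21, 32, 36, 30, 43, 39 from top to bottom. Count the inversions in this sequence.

For each element, count later entries that are smaller:
46 → 26, 13, 16, 21, 32, 36, 30, 43, 39 → 9
54 → 26, 13, 16, 21, 32, 36, 30, 43, 39 → 9
26 → 13, 16, 21 → 3
13 → none → 0
61 → 16, 21, 32, 36, 30, 43, 39 → 7
16 → none → 0
21 → none → 0
32 → 30 → 1
36 → 30 → 1
30 → none → 0
43 → 39 → 1
39 → none → 0
Sum: 9 + 9 + 3 + 0 + 7 + 0 + 0 + 1 + 1 + 0 + 1 + 0 = 31

31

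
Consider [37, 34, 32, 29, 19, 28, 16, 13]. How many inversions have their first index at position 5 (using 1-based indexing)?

2

The element at index 5 is 19.
Elements after it: 28, 16, 13
Those smaller than 19: 16, 13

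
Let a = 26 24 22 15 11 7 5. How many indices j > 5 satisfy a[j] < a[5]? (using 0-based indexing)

The element at index 5 is 7.
Elements after it: 5
Those smaller than 7: 5

1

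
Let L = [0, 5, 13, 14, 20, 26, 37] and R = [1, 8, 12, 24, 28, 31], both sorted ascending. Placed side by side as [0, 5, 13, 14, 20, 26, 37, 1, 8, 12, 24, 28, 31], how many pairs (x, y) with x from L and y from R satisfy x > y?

Count, for every r in R, how many entries of L exceed r:
r = 1: 5, 13, 14, 20, 26, 37 → 6
r = 8: 13, 14, 20, 26, 37 → 5
r = 12: 13, 14, 20, 26, 37 → 5
r = 24: 26, 37 → 2
r = 28: 37 → 1
r = 31: 37 → 1
Cross-inversions: 6 + 5 + 5 + 2 + 1 + 1 = 20

There are 20 split inversions.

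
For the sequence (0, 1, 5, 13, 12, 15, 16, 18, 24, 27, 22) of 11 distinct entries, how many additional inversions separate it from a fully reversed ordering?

52

Maximum inversions for 11 distinct elements is C(11, 2) = 11·10/2 = 55.
Current inversions — for each element, count later smaller elements:
0: 0
1: 0
5: 0
13: 1
12: 0
15: 0
16: 0
18: 0
24: 1
27: 1
22: 0
Current total: 0 + 0 + 0 + 1 + 0 + 0 + 0 + 0 + 1 + 1 + 0 = 3
Shortfall: 55 − 3 = 52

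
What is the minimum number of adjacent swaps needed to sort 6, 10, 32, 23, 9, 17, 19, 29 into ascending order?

The minimum number of adjacent swaps to sort an array equals its inversion count, since every such swap removes exactly one inversion.
Count inversions — for each element, later elements that are smaller:
6: none → 0
10: 9 → 1
32: 23, 9, 17, 19, 29 → 5
23: 9, 17, 19 → 3
9: none → 0
17: none → 0
19: none → 0
29: none → 0
Total inversions: 0 + 1 + 5 + 3 + 0 + 0 + 0 + 0 = 9

9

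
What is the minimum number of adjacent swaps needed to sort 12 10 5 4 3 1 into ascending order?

The minimum number of adjacent swaps to sort an array equals its inversion count, since every such swap removes exactly one inversion.
Count inversions — for each element, later elements that are smaller:
12: 10, 5, 4, 3, 1 → 5
10: 5, 4, 3, 1 → 4
5: 4, 3, 1 → 3
4: 3, 1 → 2
3: 1 → 1
1: none → 0
Total inversions: 5 + 4 + 3 + 2 + 1 + 0 = 15

15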